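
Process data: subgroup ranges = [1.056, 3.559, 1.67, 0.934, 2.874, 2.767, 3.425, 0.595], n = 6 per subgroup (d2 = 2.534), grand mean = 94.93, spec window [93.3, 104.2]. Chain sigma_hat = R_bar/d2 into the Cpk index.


R_bar = (1.056 + 3.559 + 1.67 + 0.934 + 2.874 + 2.767 + 3.425 + 0.595) / 8 = 2.11
sigma = R_bar / d2 = 2.11 / 2.534 = 0.83267561
Cp = (USL - LSL)/(6*sigma) = (104.2 - 93.3)/(6*0.83267561) = 2.1817
Cpu = (104.2 - 94.93)/(3*0.83267561) = 3.7109
Cpl = (94.93 - 93.3)/(3*0.83267561) = 0.6525
Cpk = min(Cpu, Cpl) = 0.6525

0.6525


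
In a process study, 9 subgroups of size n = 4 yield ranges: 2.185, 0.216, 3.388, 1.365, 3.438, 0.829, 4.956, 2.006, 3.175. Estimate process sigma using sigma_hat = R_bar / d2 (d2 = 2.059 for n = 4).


R_bar = (2.185 + 0.216 + 3.388 + 1.365 + 3.438 + 0.829 + 4.956 + 2.006 + 3.175) / 9
R_bar = 21.558 / 9 = 2.3953333
sigma_hat = R_bar / d2 = 2.3953333 / 2.059 = 1.1633

1.1633


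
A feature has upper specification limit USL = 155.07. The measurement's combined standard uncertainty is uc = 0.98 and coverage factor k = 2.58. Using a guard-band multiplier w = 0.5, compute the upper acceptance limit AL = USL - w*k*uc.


U = k * uc = 2.58 * 0.98 = 2.5284
guard band g = w * U = 0.5 * 2.5284 = 1.2642
AL = USL - g = 155.07 - 1.2642
AL = 153.8058

153.8058


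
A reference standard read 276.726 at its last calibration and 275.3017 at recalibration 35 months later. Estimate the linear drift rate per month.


rate = (v2 - v1) / months
= (275.3017 - 276.726) / 35
= -1.4243 / 35
= -0.0407

-0.0407


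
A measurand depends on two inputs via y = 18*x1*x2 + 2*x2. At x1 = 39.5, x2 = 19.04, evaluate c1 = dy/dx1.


y = 18*x1*x2 + 2*x2
dy/dx1 = 18*x2
Evaluate at x2 = 19.04: c1 = 18 * 19.04
c1 = 342.7200

342.7200


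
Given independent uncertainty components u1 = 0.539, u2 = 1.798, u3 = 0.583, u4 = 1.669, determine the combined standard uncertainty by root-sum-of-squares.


uc = sqrt(0.539^2 + 1.798^2 + 0.583^2 + 1.669^2)
uc = sqrt(6.648775)
uc = 2.5785

2.5785


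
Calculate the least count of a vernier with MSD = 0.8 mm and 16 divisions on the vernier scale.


LC = MSD / n_div
= 0.8 / 16
= 0.0500

0.0500


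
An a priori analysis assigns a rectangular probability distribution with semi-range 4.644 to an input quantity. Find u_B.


u_B = half_width / sqrt(3)
u_B = 4.644 / 1.7320508
u_B = 2.6812

2.6812


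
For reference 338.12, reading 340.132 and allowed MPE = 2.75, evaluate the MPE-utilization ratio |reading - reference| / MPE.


e = indication - reference = 340.132 - 338.12 = 2.0120
|e| = 2.0120
ratio = |e| / MPE = 2.0120 / 2.75
ratio = 0.7316

0.7316


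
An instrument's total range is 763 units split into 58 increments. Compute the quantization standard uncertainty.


resolution = range / divisions
resolution = 763 / 58 = 13.155172
u_res = resolution / (2*sqrt(3))
u_res = 13.155172 / 3.4641016
u_res = 3.7976

3.7976


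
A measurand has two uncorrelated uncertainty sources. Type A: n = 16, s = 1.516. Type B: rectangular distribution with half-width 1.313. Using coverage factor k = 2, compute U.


u_A = s / sqrt(n) = 1.516 / sqrt(16) = 0.379
u_B = half_width / sqrt(3) = 1.313 / sqrt(3) = 0.7580609
uc = sqrt(u_A^2 + u_B^2) = sqrt(0.379^2 + 0.7580609^2) = 0.84752423
U = k * uc = 2 * 0.84752423
U = 1.6950

1.6950


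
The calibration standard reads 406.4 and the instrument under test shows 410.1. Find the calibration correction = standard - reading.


Correction = standard - reading
= 406.4 - 410.1
= -3.7000

-3.7000


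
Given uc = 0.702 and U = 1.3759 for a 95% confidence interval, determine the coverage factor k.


k = U / uc
k = 1.3759 / 0.702
k = 1.96

1.96


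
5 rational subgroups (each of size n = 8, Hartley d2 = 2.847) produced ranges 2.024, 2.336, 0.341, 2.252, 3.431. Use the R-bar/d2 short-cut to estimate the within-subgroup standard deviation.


R_bar = (2.024 + 2.336 + 0.341 + 2.252 + 3.431) / 5
R_bar = 10.384 / 5 = 2.0768
sigma_hat = R_bar / d2 = 2.0768 / 2.847 = 0.7295

0.7295


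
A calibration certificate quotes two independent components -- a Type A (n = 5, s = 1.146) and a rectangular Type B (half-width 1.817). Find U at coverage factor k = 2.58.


u_A = s / sqrt(n) = 1.146 / sqrt(5) = 0.51250678
u_B = half_width / sqrt(3) = 1.817 / sqrt(3) = 1.0490454
uc = sqrt(u_A^2 + u_B^2) = sqrt(0.51250678^2 + 1.0490454^2) = 1.1675442
U = k * uc = 2.58 * 1.1675442
U = 3.0123

3.0123


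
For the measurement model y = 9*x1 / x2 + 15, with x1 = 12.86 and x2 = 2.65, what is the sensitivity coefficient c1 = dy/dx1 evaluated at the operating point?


y = 9*x1 / x2 + 15
dy/dx1 = 9/x2
Evaluate at x2 = 2.65: c1 = 9 / 2.65
c1 = 3.3962

3.3962


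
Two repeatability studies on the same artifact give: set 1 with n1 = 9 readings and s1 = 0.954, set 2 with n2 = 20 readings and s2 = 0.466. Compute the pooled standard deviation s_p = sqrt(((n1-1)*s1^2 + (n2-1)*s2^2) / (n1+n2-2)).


s_p = sqrt(((n1-1)*s1^2 + (n2-1)*s2^2) / (n1+n2-2))
numerator = (9-1)*0.954^2 + (20-1)*0.466^2 = 7.280928 + 4.125964 = 11.406892
denominator = 9 + 20 - 2 = 27
s_p^2 = 11.406892 / 27 = 0.42247748
s_p = sqrt(0.42247748) = 0.6500

0.6500


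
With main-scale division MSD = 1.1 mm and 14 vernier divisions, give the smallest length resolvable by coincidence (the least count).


LC = MSD / n_div
= 1.1 / 14
= 0.0786

0.0786


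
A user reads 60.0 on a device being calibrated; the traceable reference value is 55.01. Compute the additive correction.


Correction = standard - reading
= 55.01 - 60.0
= -4.9900

-4.9900


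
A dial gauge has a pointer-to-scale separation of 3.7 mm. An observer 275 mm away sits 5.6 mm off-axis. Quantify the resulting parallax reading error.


error = h * offset / d
= 3.7 * 5.6 / 275
= 0.0753

0.0753


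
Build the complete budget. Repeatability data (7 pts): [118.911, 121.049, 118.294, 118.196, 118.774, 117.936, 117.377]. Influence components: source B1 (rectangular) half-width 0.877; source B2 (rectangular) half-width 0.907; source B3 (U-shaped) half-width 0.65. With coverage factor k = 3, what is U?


mean = (118.911 + 121.049 + 118.294 + 118.196 + 118.774 + 117.936 + 117.377) / 7 = 118.6481429
s = sqrt(sum((x - mean)^2)/(n-1)) = 1.176283
u_A = s / sqrt(n) = 1.176283 / sqrt(7) = 0.44459318
u_B1 = 0.877 / sqrt(3) = 0.50633619
u_B2 = 0.907 / sqrt(3) = 0.52365669
u_B3 = 0.65 / sqrt(2) = 0.45961941
uc = sqrt(0.44459318^2 + 0.50633619^2 + 0.52365669^2 + 0.45961941^2) = 0.96928106
U = k * uc = 3 * 0.96928106
U = 2.9078

2.9078


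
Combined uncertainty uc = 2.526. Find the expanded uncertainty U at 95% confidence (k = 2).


U = k * uc
U = 2 * 2.526
U = 5.0520

5.0520


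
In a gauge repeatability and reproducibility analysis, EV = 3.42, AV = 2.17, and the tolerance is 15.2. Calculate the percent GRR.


GRR = sqrt(EV^2 + AV^2) = sqrt(3.42^2 + 2.17^2) = 4.0503457
%GRR = GRR / tol * 100 = 4.0503457 / 15.2 * 100
%GRR = 26.6470

26.6470


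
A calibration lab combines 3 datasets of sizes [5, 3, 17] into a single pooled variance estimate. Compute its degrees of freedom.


nu = sum_i (n_i - 1)
nu = ((5 - 1) + (3 - 1) + (17 - 1))
nu = 4 + 2 + 16
nu = 22

22


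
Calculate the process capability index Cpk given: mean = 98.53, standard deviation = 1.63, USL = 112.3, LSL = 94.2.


Cpu = (USL - mean) / (3*sigma) = (112.3 - 98.53) / (3*1.63) = 2.8160
Cpl = (mean - LSL) / (3*sigma) = (98.53 - 94.2) / (3*1.63) = 0.8855
Cpk = min(Cpu, Cpl) = 0.8855

0.8855


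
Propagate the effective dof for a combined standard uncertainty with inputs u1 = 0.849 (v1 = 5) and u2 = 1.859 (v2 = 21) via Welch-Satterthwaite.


uc = sqrt(u1^2 + u2^2) = sqrt(0.849^2 + 1.859^2) = 2.0436932
v_eff = uc^4 / (u1^4/v1 + u2^4/v2)
= 2.0436932^4 / (0.849^4/5 + 1.859^4/21)
= 17.444672 / 0.67263051
v_eff = 25.9350

25.9350


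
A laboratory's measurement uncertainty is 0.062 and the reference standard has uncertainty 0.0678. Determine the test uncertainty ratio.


TUR = u_lab / u_ref
= 0.062 / 0.0678
= 0.9145

0.9145


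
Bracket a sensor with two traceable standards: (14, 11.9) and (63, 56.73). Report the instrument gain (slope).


slope = (y2 - y1) / (x2 - x1)
= (56.73 - 11.9) / (63 - 14)
= 44.8300 / 49
= 0.9149

0.9149


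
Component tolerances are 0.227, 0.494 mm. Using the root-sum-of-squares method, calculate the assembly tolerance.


RSS = sqrt(0.227^2 + 0.494^2)
= sqrt(0.295565)
= 0.5437

0.5437


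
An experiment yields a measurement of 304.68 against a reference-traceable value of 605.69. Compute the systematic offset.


Systematic error = measured - true
= 304.68 - 605.69
= -301.0100

-301.0100


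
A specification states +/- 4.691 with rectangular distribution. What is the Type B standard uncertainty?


u_B = half_width / sqrt(3)
u_B = 4.691 / 1.7320508
u_B = 2.7084

2.7084


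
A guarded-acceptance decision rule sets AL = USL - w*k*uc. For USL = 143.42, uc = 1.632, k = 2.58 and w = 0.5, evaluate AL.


U = k * uc = 2.58 * 1.632 = 4.21056
guard band g = w * U = 0.5 * 4.21056 = 2.10528
AL = USL - g = 143.42 - 2.10528
AL = 141.3147

141.3147


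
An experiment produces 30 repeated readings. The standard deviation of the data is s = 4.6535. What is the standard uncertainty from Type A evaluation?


u_A = s / sqrt(n)
u_A = 4.6535 / sqrt(30)
u_A = 4.6535 / 5.4772256
u_A = 0.8496

0.8496


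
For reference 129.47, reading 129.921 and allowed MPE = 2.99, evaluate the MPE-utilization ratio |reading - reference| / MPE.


e = indication - reference = 129.921 - 129.47 = 0.4510
|e| = 0.4510
ratio = |e| / MPE = 0.4510 / 2.99
ratio = 0.1508

0.1508


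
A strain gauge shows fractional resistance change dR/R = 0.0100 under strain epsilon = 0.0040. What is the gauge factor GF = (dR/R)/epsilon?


GF = (dR/R) / epsilon
= 0.0100 / 0.0040
= 2.5000

2.5000


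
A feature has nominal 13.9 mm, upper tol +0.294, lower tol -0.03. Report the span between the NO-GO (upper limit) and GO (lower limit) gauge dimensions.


GO = nominal - lower_tol (smallest hole = maximum material condition)
GO = 13.9 - 0.03 = 13.87
NO-GO = nominal + upper_tol (largest hole = least material condition)
NO-GO = 13.9 + 0.294 = 14.194
spread = NO-GO - GO = 14.194 - 13.87 = 0.3240

0.3240


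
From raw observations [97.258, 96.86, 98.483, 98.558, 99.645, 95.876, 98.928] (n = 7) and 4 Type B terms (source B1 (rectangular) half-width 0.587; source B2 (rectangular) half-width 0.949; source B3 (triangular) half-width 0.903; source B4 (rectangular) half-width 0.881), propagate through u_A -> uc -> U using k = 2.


mean = (97.258 + 96.86 + 98.483 + 98.558 + 99.645 + 95.876 + 98.928) / 7 = 97.944
s = sqrt(sum((x - mean)^2)/(n-1)) = 1.3198137
u_A = s / sqrt(n) = 1.3198137 / sqrt(7) = 0.49884269
u_B1 = 0.587 / sqrt(3) = 0.33890461
u_B2 = 0.949 / sqrt(3) = 0.54790541
u_B3 = 0.903 / sqrt(6) = 0.36864821
u_B4 = 0.881 / sqrt(3) = 0.50864559
uc = sqrt(0.49884269^2 + 0.33890461^2 + 0.54790541^2 + 0.36864821^2 + 0.50864559^2) = 1.0288452
U = k * uc = 2 * 1.0288452
U = 2.0577

2.0577


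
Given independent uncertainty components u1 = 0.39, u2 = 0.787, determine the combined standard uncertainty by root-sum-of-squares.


uc = sqrt(0.39^2 + 0.787^2)
uc = sqrt(0.771469)
uc = 0.8783

0.8783


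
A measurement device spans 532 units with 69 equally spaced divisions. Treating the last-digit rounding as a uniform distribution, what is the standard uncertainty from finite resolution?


resolution = range / divisions
resolution = 532 / 69 = 7.7101449
u_res = resolution / (2*sqrt(3))
u_res = 7.7101449 / 3.4641016
u_res = 2.2257

2.2257


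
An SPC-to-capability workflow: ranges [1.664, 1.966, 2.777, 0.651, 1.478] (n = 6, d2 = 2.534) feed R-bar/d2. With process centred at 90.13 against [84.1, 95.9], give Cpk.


R_bar = (1.664 + 1.966 + 2.777 + 0.651 + 1.478) / 5 = 1.7072
sigma = R_bar / d2 = 1.7072 / 2.534 = 0.67371744
Cp = (USL - LSL)/(6*sigma) = (95.9 - 84.1)/(6*0.67371744) = 2.9191
Cpu = (95.9 - 90.13)/(3*0.67371744) = 2.8548
Cpl = (90.13 - 84.1)/(3*0.67371744) = 2.9834
Cpk = min(Cpu, Cpl) = 2.8548

2.8548


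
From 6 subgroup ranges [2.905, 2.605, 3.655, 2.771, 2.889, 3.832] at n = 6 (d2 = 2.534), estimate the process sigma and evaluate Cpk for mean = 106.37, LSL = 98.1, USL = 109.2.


R_bar = (2.905 + 2.605 + 3.655 + 2.771 + 2.889 + 3.832) / 6 = 3.1095
sigma = R_bar / d2 = 3.1095 / 2.534 = 1.2271113
Cp = (USL - LSL)/(6*sigma) = (109.2 - 98.1)/(6*1.2271113) = 1.5076
Cpu = (109.2 - 106.37)/(3*1.2271113) = 0.7687
Cpl = (106.37 - 98.1)/(3*1.2271113) = 2.2465
Cpk = min(Cpu, Cpl) = 0.7687

0.7687


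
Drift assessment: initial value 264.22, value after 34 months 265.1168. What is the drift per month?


rate = (v2 - v1) / months
= (265.1168 - 264.22) / 34
= 0.8968 / 34
= 0.0264

0.0264


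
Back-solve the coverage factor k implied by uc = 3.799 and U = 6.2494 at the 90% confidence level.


k = U / uc
k = 6.2494 / 3.799
k = 1.645

1.645


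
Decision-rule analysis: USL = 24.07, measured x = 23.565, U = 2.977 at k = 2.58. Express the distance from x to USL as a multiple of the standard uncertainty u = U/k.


u = U / k = 2.977 / 2.58 = 1.153876
margin = |USL - x| = |24.07 - 23.565| = 0.505
z = margin / u = 0.505 / 1.153876
z = 0.4377

0.4377


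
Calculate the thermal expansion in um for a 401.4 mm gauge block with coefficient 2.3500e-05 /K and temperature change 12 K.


dL = L * alpha * dT
= 401.4 * 2.3500e-05 * 12
= 0.1131948 mm
dL_um = 0.1131948 * 1000 = 113.1948 um

113.1948


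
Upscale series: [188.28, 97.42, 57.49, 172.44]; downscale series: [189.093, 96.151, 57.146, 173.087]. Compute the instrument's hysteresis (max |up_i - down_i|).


|188.28 - 189.093| = 0.8130
|97.42 - 96.151| = 1.2690
|57.49 - 57.146| = 0.3440
|172.44 - 173.087| = 0.6470
hysteresis = max(diffs) = 1.2690

1.2690


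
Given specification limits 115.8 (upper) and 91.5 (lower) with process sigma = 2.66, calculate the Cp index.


Cp = (USL - LSL) / (6 * sigma)
= (115.8 - 91.5) / (6 * 2.66)
= 24.3000 / 15.9600
= 1.5226

1.5226


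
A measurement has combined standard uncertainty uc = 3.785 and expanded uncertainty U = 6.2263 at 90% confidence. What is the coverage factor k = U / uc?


k = U / uc
k = 6.2263 / 3.785
k = 1.645

1.645


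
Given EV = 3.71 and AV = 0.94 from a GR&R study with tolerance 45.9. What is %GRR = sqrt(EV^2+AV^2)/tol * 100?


GRR = sqrt(EV^2 + AV^2) = sqrt(3.71^2 + 0.94^2) = 3.8272314
%GRR = GRR / tol * 100 = 3.8272314 / 45.9 * 100
%GRR = 8.3382

8.3382


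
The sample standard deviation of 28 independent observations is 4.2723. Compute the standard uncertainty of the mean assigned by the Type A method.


u_A = s / sqrt(n)
u_A = 4.2723 / sqrt(28)
u_A = 4.2723 / 5.2915026
u_A = 0.8074

0.8074


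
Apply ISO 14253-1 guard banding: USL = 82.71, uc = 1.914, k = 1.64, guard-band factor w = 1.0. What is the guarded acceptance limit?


U = k * uc = 1.64 * 1.914 = 3.13896
guard band g = w * U = 1.0 * 3.13896 = 3.13896
AL = USL - g = 82.71 - 3.13896
AL = 79.5710

79.5710


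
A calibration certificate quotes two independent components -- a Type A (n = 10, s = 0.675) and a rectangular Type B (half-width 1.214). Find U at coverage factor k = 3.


u_A = s / sqrt(n) = 0.675 / sqrt(10) = 0.21345374
u_B = half_width / sqrt(3) = 1.214 / sqrt(3) = 0.70090323
uc = sqrt(u_A^2 + u_B^2) = sqrt(0.21345374^2 + 0.70090323^2) = 0.73268536
U = k * uc = 3 * 0.73268536
U = 2.1981

2.1981


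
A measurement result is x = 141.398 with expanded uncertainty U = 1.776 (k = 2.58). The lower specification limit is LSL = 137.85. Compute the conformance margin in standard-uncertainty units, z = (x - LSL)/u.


u = U / k = 1.776 / 2.58 = 0.68837209
margin = |LSL - x| = |137.85 - 141.398| = 3.548
z = margin / u = 3.548 / 0.68837209
z = 5.1542

5.1542


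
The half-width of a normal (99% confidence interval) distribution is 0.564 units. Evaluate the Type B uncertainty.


u_B = half_width / 2.576
u_B = 0.564 / 2.576
u_B = 0.2189

0.2189


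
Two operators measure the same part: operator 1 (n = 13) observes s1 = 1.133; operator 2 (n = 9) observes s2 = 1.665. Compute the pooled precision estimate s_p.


s_p = sqrt(((n1-1)*s1^2 + (n2-1)*s2^2) / (n1+n2-2))
numerator = (13-1)*1.133^2 + (9-1)*1.665^2 = 15.404268 + 22.1778 = 37.582068
denominator = 13 + 9 - 2 = 20
s_p^2 = 37.582068 / 20 = 1.8791034
s_p = sqrt(1.8791034) = 1.3708

1.3708


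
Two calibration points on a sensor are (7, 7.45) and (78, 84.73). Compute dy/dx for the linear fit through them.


slope = (y2 - y1) / (x2 - x1)
= (84.73 - 7.45) / (78 - 7)
= 77.2800 / 71
= 1.0885

1.0885


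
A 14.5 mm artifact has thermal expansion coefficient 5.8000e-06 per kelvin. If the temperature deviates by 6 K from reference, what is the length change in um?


dL = L * alpha * dT
= 14.5 * 5.8000e-06 * 6
= 5.0460000e-04 mm
dL_um = 5.0460000e-04 * 1000 = 0.5046 um

0.5046


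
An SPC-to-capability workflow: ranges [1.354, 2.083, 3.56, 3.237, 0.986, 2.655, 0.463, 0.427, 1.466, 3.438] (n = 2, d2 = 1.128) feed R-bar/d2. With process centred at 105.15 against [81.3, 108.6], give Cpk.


R_bar = (1.354 + 2.083 + 3.56 + 3.237 + 0.986 + 2.655 + 0.463 + 0.427 + 1.466 + 3.438) / 10 = 1.9669
sigma = R_bar / d2 = 1.9669 / 1.128 = 1.7437057
Cp = (USL - LSL)/(6*sigma) = (108.6 - 81.3)/(6*1.7437057) = 2.6094
Cpu = (108.6 - 105.15)/(3*1.7437057) = 0.6595
Cpl = (105.15 - 81.3)/(3*1.7437057) = 4.5593
Cpk = min(Cpu, Cpl) = 0.6595

0.6595


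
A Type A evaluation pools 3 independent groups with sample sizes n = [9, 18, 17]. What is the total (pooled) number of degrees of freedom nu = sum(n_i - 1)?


nu = sum_i (n_i - 1)
nu = ((9 - 1) + (18 - 1) + (17 - 1))
nu = 8 + 17 + 16
nu = 41

41


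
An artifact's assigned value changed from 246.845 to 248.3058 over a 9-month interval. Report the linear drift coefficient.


rate = (v2 - v1) / months
= (248.3058 - 246.845) / 9
= 1.4608 / 9
= 0.1623

0.1623


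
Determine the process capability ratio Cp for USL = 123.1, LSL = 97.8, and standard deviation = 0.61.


Cp = (USL - LSL) / (6 * sigma)
= (123.1 - 97.8) / (6 * 0.61)
= 25.3000 / 3.6600
= 6.9126

6.9126


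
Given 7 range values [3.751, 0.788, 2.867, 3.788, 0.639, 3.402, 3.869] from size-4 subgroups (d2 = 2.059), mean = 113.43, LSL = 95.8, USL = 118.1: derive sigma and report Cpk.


R_bar = (3.751 + 0.788 + 2.867 + 3.788 + 0.639 + 3.402 + 3.869) / 7 = 2.7291429
sigma = R_bar / d2 = 2.7291429 / 2.059 = 1.3254701
Cp = (USL - LSL)/(6*sigma) = (118.1 - 95.8)/(6*1.3254701) = 2.8040
Cpu = (118.1 - 113.43)/(3*1.3254701) = 1.1744
Cpl = (113.43 - 95.8)/(3*1.3254701) = 4.4336
Cpk = min(Cpu, Cpl) = 1.1744

1.1744


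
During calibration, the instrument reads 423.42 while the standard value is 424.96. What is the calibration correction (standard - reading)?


Correction = standard - reading
= 424.96 - 423.42
= 1.5400

1.5400


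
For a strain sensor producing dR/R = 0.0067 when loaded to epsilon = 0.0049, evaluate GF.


GF = (dR/R) / epsilon
= 0.0067 / 0.0049
= 1.3673

1.3673


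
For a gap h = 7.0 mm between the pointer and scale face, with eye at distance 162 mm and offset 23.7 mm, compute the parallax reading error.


error = h * offset / d
= 7.0 * 23.7 / 162
= 1.0241

1.0241


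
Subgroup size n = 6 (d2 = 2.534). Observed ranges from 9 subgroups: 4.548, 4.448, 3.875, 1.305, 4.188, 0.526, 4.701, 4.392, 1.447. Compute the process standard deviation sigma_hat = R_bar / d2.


R_bar = (4.548 + 4.448 + 3.875 + 1.305 + 4.188 + 0.526 + 4.701 + 4.392 + 1.447) / 9
R_bar = 29.43 / 9 = 3.27
sigma_hat = R_bar / d2 = 3.27 / 2.534 = 1.2904

1.2904


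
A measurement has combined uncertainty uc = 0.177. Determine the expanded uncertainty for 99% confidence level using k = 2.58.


U = k * uc
U = 2.58 * 0.177
U = 0.4567

0.4567


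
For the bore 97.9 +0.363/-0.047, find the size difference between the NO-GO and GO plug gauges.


GO = nominal - lower_tol (smallest hole = maximum material condition)
GO = 97.9 - 0.047 = 97.853
NO-GO = nominal + upper_tol (largest hole = least material condition)
NO-GO = 97.9 + 0.363 = 98.263
spread = NO-GO - GO = 98.263 - 97.853 = 0.4100

0.4100


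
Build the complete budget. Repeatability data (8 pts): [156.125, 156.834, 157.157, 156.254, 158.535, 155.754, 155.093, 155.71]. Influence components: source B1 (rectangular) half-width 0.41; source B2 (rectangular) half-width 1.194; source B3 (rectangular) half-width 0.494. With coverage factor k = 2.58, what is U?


mean = (156.125 + 156.834 + 157.157 + 156.254 + 158.535 + 155.754 + 155.093 + 155.71) / 8 = 156.43275
s = sqrt(sum((x - mean)^2)/(n-1)) = 1.0696899
u_A = s / sqrt(n) = 1.0696899 / sqrt(8) = 0.37819249
u_B1 = 0.41 / sqrt(3) = 0.23671361
u_B2 = 1.194 / sqrt(3) = 0.68935622
u_B3 = 0.494 / sqrt(3) = 0.28521103
uc = sqrt(0.37819249^2 + 0.23671361^2 + 0.68935622^2 + 0.28521103^2) = 0.86926418
U = k * uc = 2.58 * 0.86926418
U = 2.2427

2.2427


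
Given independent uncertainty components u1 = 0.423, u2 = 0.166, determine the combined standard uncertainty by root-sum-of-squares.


uc = sqrt(0.423^2 + 0.166^2)
uc = sqrt(0.206485)
uc = 0.4544

0.4544


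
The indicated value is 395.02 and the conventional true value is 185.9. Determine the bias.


Systematic error = measured - true
= 395.02 - 185.9
= 209.1200

209.1200


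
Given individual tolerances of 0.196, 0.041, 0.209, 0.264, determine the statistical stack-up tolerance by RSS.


RSS = sqrt(0.196^2 + 0.041^2 + 0.209^2 + 0.264^2)
= sqrt(0.153474)
= 0.3918

0.3918


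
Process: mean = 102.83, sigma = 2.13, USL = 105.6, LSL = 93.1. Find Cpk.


Cpu = (USL - mean) / (3*sigma) = (105.6 - 102.83) / (3*2.13) = 0.4335
Cpl = (mean - LSL) / (3*sigma) = (102.83 - 93.1) / (3*2.13) = 1.5227
Cpk = min(Cpu, Cpl) = 0.4335

0.4335


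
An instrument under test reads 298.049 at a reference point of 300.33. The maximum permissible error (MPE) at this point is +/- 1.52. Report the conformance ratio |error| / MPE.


e = indication - reference = 298.049 - 300.33 = -2.2810
|e| = 2.2810
ratio = |e| / MPE = 2.2810 / 1.52
ratio = 1.5007

1.5007


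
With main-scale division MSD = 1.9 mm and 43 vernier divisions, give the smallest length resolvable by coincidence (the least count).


LC = MSD / n_div
= 1.9 / 43
= 0.0442

0.0442


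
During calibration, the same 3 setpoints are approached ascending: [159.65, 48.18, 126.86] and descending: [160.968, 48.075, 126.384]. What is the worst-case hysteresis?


|159.65 - 160.968| = 1.3180
|48.18 - 48.075| = 0.1050
|126.86 - 126.384| = 0.4760
hysteresis = max(diffs) = 1.3180

1.3180


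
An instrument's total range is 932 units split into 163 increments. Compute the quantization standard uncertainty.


resolution = range / divisions
resolution = 932 / 163 = 5.7177914
u_res = resolution / (2*sqrt(3))
u_res = 5.7177914 / 3.4641016
u_res = 1.6506

1.6506


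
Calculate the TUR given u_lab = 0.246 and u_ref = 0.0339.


TUR = u_lab / u_ref
= 0.246 / 0.0339
= 7.2566

7.2566


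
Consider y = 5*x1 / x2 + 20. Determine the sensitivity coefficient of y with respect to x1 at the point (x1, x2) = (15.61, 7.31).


y = 5*x1 / x2 + 20
dy/dx1 = 5/x2
Evaluate at x2 = 7.31: c1 = 5 / 7.31
c1 = 0.6840

0.6840


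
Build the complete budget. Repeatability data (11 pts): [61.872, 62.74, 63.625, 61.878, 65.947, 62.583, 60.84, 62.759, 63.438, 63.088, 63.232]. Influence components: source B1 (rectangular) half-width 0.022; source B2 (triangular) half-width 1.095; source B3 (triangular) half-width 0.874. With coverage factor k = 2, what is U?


mean = (61.872 + 62.74 + 63.625 + 61.878 + 65.947 + 62.583 + 60.84 + 62.759 + 63.438 + 63.088 + 63.232) / 11 = 62.90927273
s = sqrt(sum((x - mean)^2)/(n-1)) = 1.2936282
u_A = s / sqrt(n) = 1.2936282 / sqrt(11) = 0.39004358
u_B1 = 0.022 / sqrt(3) = 0.012701706
u_B2 = 1.095 / sqrt(6) = 0.44703188
u_B3 = 0.874 / sqrt(6) = 0.35680901
uc = sqrt(0.39004358^2 + 0.012701706^2 + 0.44703188^2 + 0.35680901^2) = 0.69242003
U = k * uc = 2 * 0.69242003
U = 1.3848

1.3848


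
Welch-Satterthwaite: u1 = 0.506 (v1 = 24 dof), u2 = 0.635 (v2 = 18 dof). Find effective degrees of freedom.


uc = sqrt(u1^2 + u2^2) = sqrt(0.506^2 + 0.635^2) = 0.81194889
v_eff = uc^4 / (u1^4/v1 + u2^4/v2)
= 0.81194889^4 / (0.506^4/24 + 0.635^4/18)
= 0.43462507 / 0.011764235
v_eff = 36.9446

36.9446


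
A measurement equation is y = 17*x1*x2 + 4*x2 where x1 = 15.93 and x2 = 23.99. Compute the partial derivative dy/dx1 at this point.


y = 17*x1*x2 + 4*x2
dy/dx1 = 17*x2
Evaluate at x2 = 23.99: c1 = 17 * 23.99
c1 = 407.8300

407.8300


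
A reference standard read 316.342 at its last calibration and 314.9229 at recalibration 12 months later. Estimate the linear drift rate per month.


rate = (v2 - v1) / months
= (314.9229 - 316.342) / 12
= -1.4191 / 12
= -0.1183

-0.1183


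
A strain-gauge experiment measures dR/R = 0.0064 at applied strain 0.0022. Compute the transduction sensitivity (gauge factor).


GF = (dR/R) / epsilon
= 0.0064 / 0.0022
= 2.9091

2.9091


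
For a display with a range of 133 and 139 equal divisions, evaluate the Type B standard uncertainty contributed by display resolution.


resolution = range / divisions
resolution = 133 / 139 = 0.95683453
u_res = resolution / (2*sqrt(3))
u_res = 0.95683453 / 3.4641016
u_res = 0.2762

0.2762


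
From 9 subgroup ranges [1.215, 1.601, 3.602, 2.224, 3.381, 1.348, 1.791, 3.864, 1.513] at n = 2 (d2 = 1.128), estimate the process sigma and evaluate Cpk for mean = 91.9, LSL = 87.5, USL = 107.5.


R_bar = (1.215 + 1.601 + 3.602 + 2.224 + 3.381 + 1.348 + 1.791 + 3.864 + 1.513) / 9 = 2.2821111
sigma = R_bar / d2 = 2.2821111 / 1.128 = 2.0231481
Cp = (USL - LSL)/(6*sigma) = (107.5 - 87.5)/(6*2.0231481) = 1.6476
Cpu = (107.5 - 91.9)/(3*2.0231481) = 2.5703
Cpl = (91.9 - 87.5)/(3*2.0231481) = 0.7249
Cpk = min(Cpu, Cpl) = 0.7249

0.7249


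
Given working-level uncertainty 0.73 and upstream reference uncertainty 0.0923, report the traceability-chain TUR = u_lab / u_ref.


TUR = u_lab / u_ref
= 0.73 / 0.0923
= 7.9090

7.9090


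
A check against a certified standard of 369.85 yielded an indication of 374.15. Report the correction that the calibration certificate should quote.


Correction = standard - reading
= 369.85 - 374.15
= -4.3000

-4.3000


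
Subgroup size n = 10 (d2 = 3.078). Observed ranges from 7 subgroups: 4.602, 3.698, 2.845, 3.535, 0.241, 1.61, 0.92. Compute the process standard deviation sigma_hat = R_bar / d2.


R_bar = (4.602 + 3.698 + 2.845 + 3.535 + 0.241 + 1.61 + 0.92) / 7
R_bar = 17.451 / 7 = 2.493
sigma_hat = R_bar / d2 = 2.493 / 3.078 = 0.8099

0.8099


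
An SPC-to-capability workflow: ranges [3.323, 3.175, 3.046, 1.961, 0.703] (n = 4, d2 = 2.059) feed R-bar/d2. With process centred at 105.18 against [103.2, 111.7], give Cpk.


R_bar = (3.323 + 3.175 + 3.046 + 1.961 + 0.703) / 5 = 2.4416
sigma = R_bar / d2 = 2.4416 / 2.059 = 1.1858184
Cp = (USL - LSL)/(6*sigma) = (111.7 - 103.2)/(6*1.1858184) = 1.1947
Cpu = (111.7 - 105.18)/(3*1.1858184) = 1.8328
Cpl = (105.18 - 103.2)/(3*1.1858184) = 0.5566
Cpk = min(Cpu, Cpl) = 0.5566

0.5566


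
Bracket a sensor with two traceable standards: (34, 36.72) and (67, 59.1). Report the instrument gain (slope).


slope = (y2 - y1) / (x2 - x1)
= (59.1 - 36.72) / (67 - 34)
= 22.3800 / 33
= 0.6782

0.6782


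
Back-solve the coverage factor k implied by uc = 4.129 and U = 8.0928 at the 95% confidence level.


k = U / uc
k = 8.0928 / 4.129
k = 1.96

1.96


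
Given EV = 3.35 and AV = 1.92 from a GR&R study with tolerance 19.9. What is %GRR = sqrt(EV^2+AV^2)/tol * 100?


GRR = sqrt(EV^2 + AV^2) = sqrt(3.35^2 + 1.92^2) = 3.8612045
%GRR = GRR / tol * 100 = 3.8612045 / 19.9 * 100
%GRR = 19.4030

19.4030


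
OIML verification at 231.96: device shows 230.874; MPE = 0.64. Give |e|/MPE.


e = indication - reference = 230.874 - 231.96 = -1.0860
|e| = 1.0860
ratio = |e| / MPE = 1.0860 / 0.64
ratio = 1.6969

1.6969


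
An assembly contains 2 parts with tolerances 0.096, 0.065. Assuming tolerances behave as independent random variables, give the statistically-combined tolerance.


RSS = sqrt(0.096^2 + 0.065^2)
= sqrt(0.013441)
= 0.1159

0.1159


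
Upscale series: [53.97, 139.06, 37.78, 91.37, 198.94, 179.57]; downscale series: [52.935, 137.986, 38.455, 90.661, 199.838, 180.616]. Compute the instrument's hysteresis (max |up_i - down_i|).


|53.97 - 52.935| = 1.0350
|139.06 - 137.986| = 1.0740
|37.78 - 38.455| = 0.6750
|91.37 - 90.661| = 0.7090
|198.94 - 199.838| = 0.8980
|179.57 - 180.616| = 1.0460
hysteresis = max(diffs) = 1.0740

1.0740


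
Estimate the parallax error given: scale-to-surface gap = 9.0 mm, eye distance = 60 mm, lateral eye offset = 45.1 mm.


error = h * offset / d
= 9.0 * 45.1 / 60
= 6.7650

6.7650


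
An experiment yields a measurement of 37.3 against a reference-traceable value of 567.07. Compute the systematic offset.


Systematic error = measured - true
= 37.3 - 567.07
= -529.7700

-529.7700


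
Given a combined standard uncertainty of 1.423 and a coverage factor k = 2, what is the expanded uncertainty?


U = k * uc
U = 2 * 1.423
U = 2.8460

2.8460


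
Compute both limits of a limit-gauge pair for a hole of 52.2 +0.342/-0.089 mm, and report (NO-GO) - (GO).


GO = nominal - lower_tol (smallest hole = maximum material condition)
GO = 52.2 - 0.089 = 52.111
NO-GO = nominal + upper_tol (largest hole = least material condition)
NO-GO = 52.2 + 0.342 = 52.542
spread = NO-GO - GO = 52.542 - 52.111 = 0.4310

0.4310


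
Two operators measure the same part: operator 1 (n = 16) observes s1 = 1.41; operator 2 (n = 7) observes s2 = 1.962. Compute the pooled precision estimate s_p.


s_p = sqrt(((n1-1)*s1^2 + (n2-1)*s2^2) / (n1+n2-2))
numerator = (16-1)*1.41^2 + (7-1)*1.962^2 = 29.8215 + 23.096664 = 52.918164
denominator = 16 + 7 - 2 = 21
s_p^2 = 52.918164 / 21 = 2.5199126
s_p = sqrt(2.5199126) = 1.5874

1.5874


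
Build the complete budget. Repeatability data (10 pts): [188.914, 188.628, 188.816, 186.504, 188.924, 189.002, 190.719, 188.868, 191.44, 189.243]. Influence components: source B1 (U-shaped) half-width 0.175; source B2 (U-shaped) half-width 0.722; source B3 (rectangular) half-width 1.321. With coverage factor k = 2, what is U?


mean = (188.914 + 188.628 + 188.816 + 186.504 + 188.924 + 189.002 + 190.719 + 188.868 + 191.44 + 189.243) / 10 = 189.1058
s = sqrt(sum((x - mean)^2)/(n-1)) = 1.3033516
u_A = s / sqrt(n) = 1.3033516 / sqrt(10) = 0.41215596
u_B1 = 0.175 / sqrt(2) = 0.12374369
u_B2 = 0.722 / sqrt(2) = 0.5105311
u_B3 = 1.321 / sqrt(3) = 0.76267971
uc = sqrt(0.41215596^2 + 0.12374369^2 + 0.5105311^2 + 0.76267971^2) = 1.0136604
U = k * uc = 2 * 1.0136604
U = 2.0273

2.0273


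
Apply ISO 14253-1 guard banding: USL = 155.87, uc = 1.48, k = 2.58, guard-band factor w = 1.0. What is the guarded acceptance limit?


U = k * uc = 2.58 * 1.48 = 3.8184
guard band g = w * U = 1.0 * 3.8184 = 3.8184
AL = USL - g = 155.87 - 3.8184
AL = 152.0516

152.0516


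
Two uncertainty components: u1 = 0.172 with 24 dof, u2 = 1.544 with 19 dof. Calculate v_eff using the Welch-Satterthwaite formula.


uc = sqrt(u1^2 + u2^2) = sqrt(0.172^2 + 1.544^2) = 1.5535508
v_eff = uc^4 / (u1^4/v1 + u2^4/v2)
= 1.5535508^4 / (0.172^4/24 + 1.544^4/19)
= 5.8250792 / 0.29914967
v_eff = 19.4721

19.4721


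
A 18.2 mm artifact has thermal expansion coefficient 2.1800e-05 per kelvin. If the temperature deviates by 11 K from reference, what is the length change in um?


dL = L * alpha * dT
= 18.2 * 2.1800e-05 * 11
= 0.0043644 mm
dL_um = 0.0043644 * 1000 = 4.3644 um

4.3644


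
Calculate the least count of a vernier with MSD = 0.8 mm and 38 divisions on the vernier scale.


LC = MSD / n_div
= 0.8 / 38
= 0.0211

0.0211


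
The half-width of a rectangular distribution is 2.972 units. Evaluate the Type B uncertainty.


u_B = half_width / sqrt(3)
u_B = 2.972 / 1.7320508
u_B = 1.7159

1.7159


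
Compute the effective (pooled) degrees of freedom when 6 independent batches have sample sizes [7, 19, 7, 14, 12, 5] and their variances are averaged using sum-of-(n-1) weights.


nu = sum_i (n_i - 1)
nu = ((7 - 1) + (19 - 1) + (7 - 1) + (14 - 1) + (12 - 1) + (5 - 1))
nu = 6 + 18 + 6 + 13 + 11 + 4
nu = 58

58


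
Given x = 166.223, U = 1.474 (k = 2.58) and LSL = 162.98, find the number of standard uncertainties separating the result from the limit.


u = U / k = 1.474 / 2.58 = 0.57131783
margin = |LSL - x| = |162.98 - 166.223| = 3.243
z = margin / u = 3.243 / 0.57131783
z = 5.6764

5.6764


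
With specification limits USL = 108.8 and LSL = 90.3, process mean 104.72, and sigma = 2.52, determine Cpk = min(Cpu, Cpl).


Cpu = (USL - mean) / (3*sigma) = (108.8 - 104.72) / (3*2.52) = 0.5397
Cpl = (mean - LSL) / (3*sigma) = (104.72 - 90.3) / (3*2.52) = 1.9074
Cpk = min(Cpu, Cpl) = 0.5397

0.5397


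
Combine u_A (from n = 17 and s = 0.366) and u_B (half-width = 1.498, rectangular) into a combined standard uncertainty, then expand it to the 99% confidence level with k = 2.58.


u_A = s / sqrt(n) = 0.366 / sqrt(17) = 0.088768039
u_B = half_width / sqrt(3) = 1.498 / sqrt(3) = 0.8648707
uc = sqrt(u_A^2 + u_B^2) = sqrt(0.088768039^2 + 0.8648707^2) = 0.86941422
U = k * uc = 2.58 * 0.86941422
U = 2.2431

2.2431


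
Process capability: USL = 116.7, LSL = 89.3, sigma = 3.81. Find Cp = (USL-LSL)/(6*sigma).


Cp = (USL - LSL) / (6 * sigma)
= (116.7 - 89.3) / (6 * 3.81)
= 27.4000 / 22.8600
= 1.1986

1.1986


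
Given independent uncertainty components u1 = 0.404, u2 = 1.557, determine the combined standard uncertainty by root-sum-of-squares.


uc = sqrt(0.404^2 + 1.557^2)
uc = sqrt(2.587465)
uc = 1.6086

1.6086


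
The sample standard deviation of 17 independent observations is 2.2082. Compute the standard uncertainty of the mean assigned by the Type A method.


u_A = s / sqrt(n)
u_A = 2.2082 / sqrt(17)
u_A = 2.2082 / 4.1231056
u_A = 0.5356

0.5356


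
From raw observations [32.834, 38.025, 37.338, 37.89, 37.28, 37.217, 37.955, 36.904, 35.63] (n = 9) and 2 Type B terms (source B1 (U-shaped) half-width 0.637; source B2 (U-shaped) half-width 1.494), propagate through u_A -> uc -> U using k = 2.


mean = (32.834 + 38.025 + 37.338 + 37.89 + 37.28 + 37.217 + 37.955 + 36.904 + 35.63) / 9 = 36.78588889
s = sqrt(sum((x - mean)^2)/(n-1)) = 1.6516493
u_A = s / sqrt(n) = 1.6516493 / sqrt(9) = 0.55054977
u_B1 = 0.637 / sqrt(2) = 0.45042702
u_B2 = 1.494 / sqrt(2) = 1.0564175
uc = sqrt(0.55054977^2 + 0.45042702^2 + 1.0564175^2) = 1.2735806
U = k * uc = 2 * 1.2735806
U = 2.5472

2.5472


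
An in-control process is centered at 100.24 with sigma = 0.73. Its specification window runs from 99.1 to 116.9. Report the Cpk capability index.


Cpu = (USL - mean) / (3*sigma) = (116.9 - 100.24) / (3*0.73) = 7.6073
Cpl = (mean - LSL) / (3*sigma) = (100.24 - 99.1) / (3*0.73) = 0.5205
Cpk = min(Cpu, Cpl) = 0.5205

0.5205


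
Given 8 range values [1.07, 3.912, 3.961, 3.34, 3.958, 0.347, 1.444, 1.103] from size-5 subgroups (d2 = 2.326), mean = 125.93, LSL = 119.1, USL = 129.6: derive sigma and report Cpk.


R_bar = (1.07 + 3.912 + 3.961 + 3.34 + 3.958 + 0.347 + 1.444 + 1.103) / 8 = 2.391875
sigma = R_bar / d2 = 2.391875 / 2.326 = 1.0283212
Cp = (USL - LSL)/(6*sigma) = (129.6 - 119.1)/(6*1.0283212) = 1.7018
Cpu = (129.6 - 125.93)/(3*1.0283212) = 1.1896
Cpl = (125.93 - 119.1)/(3*1.0283212) = 2.2140
Cpk = min(Cpu, Cpl) = 1.1896

1.1896


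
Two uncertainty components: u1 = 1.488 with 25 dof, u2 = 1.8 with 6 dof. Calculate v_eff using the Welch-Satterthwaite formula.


uc = sqrt(u1^2 + u2^2) = sqrt(1.488^2 + 1.8^2) = 2.3354109
v_eff = uc^4 / (u1^4/v1 + u2^4/v2)
= 2.3354109^4 / (1.488^4/25 + 1.8^4/6)
= 29.747688 / 1.9456973
v_eff = 15.2890

15.2890


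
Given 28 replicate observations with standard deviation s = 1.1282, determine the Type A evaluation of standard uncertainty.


u_A = s / sqrt(n)
u_A = 1.1282 / sqrt(28)
u_A = 1.1282 / 5.2915026
u_A = 0.2132

0.2132


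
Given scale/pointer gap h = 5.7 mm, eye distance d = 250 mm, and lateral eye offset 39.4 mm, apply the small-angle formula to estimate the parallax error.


error = h * offset / d
= 5.7 * 39.4 / 250
= 0.8983

0.8983


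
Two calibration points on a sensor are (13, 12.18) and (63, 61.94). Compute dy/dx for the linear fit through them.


slope = (y2 - y1) / (x2 - x1)
= (61.94 - 12.18) / (63 - 13)
= 49.7600 / 50
= 0.9952

0.9952


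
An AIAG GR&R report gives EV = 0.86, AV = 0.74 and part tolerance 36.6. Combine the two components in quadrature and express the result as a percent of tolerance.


GRR = sqrt(EV^2 + AV^2) = sqrt(0.86^2 + 0.74^2) = 1.1345484
%GRR = GRR / tol * 100 = 1.1345484 / 36.6 * 100
%GRR = 3.0999

3.0999


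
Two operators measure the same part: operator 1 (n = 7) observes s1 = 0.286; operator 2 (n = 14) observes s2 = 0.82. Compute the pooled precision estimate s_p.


s_p = sqrt(((n1-1)*s1^2 + (n2-1)*s2^2) / (n1+n2-2))
numerator = (7-1)*0.286^2 + (14-1)*0.82^2 = 0.490776 + 8.7412 = 9.231976
denominator = 7 + 14 - 2 = 19
s_p^2 = 9.231976 / 19 = 0.48589347
s_p = sqrt(0.48589347) = 0.6971

0.6971


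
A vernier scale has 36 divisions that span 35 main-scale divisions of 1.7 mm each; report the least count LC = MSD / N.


LC = MSD / n_div
= 1.7 / 36
= 0.0472

0.0472


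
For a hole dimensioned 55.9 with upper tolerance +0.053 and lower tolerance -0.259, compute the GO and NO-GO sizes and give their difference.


GO = nominal - lower_tol (smallest hole = maximum material condition)
GO = 55.9 - 0.259 = 55.641
NO-GO = nominal + upper_tol (largest hole = least material condition)
NO-GO = 55.9 + 0.053 = 55.953
spread = NO-GO - GO = 55.953 - 55.641 = 0.3120

0.3120


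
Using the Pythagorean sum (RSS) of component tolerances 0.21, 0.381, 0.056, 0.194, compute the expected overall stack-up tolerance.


RSS = sqrt(0.21^2 + 0.381^2 + 0.056^2 + 0.194^2)
= sqrt(0.230033)
= 0.4796

0.4796


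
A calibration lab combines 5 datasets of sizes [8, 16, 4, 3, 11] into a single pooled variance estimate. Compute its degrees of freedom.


nu = sum_i (n_i - 1)
nu = ((8 - 1) + (16 - 1) + (4 - 1) + (3 - 1) + (11 - 1))
nu = 7 + 15 + 3 + 2 + 10
nu = 37

37


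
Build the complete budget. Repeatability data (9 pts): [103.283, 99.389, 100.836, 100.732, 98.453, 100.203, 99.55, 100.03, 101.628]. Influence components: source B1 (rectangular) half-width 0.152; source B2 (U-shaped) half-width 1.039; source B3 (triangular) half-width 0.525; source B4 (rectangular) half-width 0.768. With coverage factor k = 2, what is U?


mean = (103.283 + 99.389 + 100.836 + 100.732 + 98.453 + 100.203 + 99.55 + 100.03 + 101.628) / 9 = 100.456
s = sqrt(sum((x - mean)^2)/(n-1)) = 1.4054763
u_A = s / sqrt(n) = 1.4054763 / sqrt(9) = 0.4684921
u_B1 = 0.152 / sqrt(3) = 0.087757241
u_B2 = 1.039 / sqrt(2) = 0.73468395
u_B3 = 0.525 / sqrt(6) = 0.21433035
u_B4 = 0.768 / sqrt(3) = 0.44340501
uc = sqrt(0.4684921^2 + 0.087757241^2 + 0.73468395^2 + 0.21433035^2 + 0.44340501^2) = 1.0047349
U = k * uc = 2 * 1.0047349
U = 2.0095

2.0095


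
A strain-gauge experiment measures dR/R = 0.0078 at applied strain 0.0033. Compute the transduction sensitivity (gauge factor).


GF = (dR/R) / epsilon
= 0.0078 / 0.0033
= 2.3636

2.3636


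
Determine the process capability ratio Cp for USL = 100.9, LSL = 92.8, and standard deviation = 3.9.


Cp = (USL - LSL) / (6 * sigma)
= (100.9 - 92.8) / (6 * 3.9)
= 8.1000 / 23.4000
= 0.3462

0.3462


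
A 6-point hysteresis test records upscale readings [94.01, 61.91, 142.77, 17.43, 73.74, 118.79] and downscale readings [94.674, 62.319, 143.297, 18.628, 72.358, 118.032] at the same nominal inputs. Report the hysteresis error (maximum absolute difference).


|94.01 - 94.674| = 0.6640
|61.91 - 62.319| = 0.4090
|142.77 - 143.297| = 0.5270
|17.43 - 18.628| = 1.1980
|73.74 - 72.358| = 1.3820
|118.79 - 118.032| = 0.7580
hysteresis = max(diffs) = 1.3820

1.3820
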